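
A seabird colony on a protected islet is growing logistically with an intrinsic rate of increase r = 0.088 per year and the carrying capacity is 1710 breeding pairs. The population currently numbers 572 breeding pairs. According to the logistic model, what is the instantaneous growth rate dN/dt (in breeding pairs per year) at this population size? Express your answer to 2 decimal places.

dN/dt = rN(1 − N/K) = 0.088 × 572 × (1 − 572/1710).
1 − 572/1710 = 0.6655; dN/dt = 0.088 × 572 × 0.6655 = 33.498.

33.50 breeding pairs per year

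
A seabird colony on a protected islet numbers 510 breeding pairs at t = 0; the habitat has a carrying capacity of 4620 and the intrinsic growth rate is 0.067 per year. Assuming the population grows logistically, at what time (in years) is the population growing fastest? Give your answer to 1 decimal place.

Logistic growth is fastest at N = K/2 = 2310.
A = (K − N₀)/N₀ = 8.0588. Set K/(1 + A·e^(−rt)) = K/2 → A·e^(−rt) = 1.
e^(−0.067t) = 1/8.0588 = 0.124088, so t = ln(8.0588)/0.067 = 2.0868/0.067 = 31.146.

31.1 years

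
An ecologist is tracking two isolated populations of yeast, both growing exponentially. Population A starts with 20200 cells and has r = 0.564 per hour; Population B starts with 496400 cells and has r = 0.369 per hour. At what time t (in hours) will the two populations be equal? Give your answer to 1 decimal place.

Set 20200·e^(0.564t) = 496400·e^(0.369t).
e^((0.564 − 0.369)t) = 496400/20200 → e^(0.195·t) = 24.574.
0.195·t = ln(24.574) = 3.2017, so t = 3.2017/0.195 = 16.419.

16.4 hours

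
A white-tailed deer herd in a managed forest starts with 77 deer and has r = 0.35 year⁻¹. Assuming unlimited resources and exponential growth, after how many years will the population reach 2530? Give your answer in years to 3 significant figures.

9.98 years

Set N₀·e^(rt) = 2530: e^(0.35·t) = 2530/77 = 32.857.
0.35·t = ln(32.857) = 3.4922, so t = 3.4922/0.35 = 9.9776.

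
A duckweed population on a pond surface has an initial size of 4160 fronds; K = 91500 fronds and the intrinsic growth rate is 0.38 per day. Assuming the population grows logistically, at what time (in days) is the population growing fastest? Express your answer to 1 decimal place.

Logistic growth is fastest at N = K/2 = 45750.
A = (K − N₀)/N₀ = 20.995. Set K/(1 + A·e^(−rt)) = K/2 → A·e^(−rt) = 1.
e^(−0.38t) = 1/20.995 = 0.04763, so t = ln(20.995)/0.38 = 3.0443/0.38 = 8.0113.

8.0 days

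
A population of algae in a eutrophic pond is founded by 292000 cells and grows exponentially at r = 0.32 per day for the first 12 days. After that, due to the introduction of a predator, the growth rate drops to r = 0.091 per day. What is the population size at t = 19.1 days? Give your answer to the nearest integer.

Phase 1: N(12) = 292000·e^(0.32×12) = 292000·e^3.84 = 1.358544×10^7.
Phase 2 runs for 19.1 − 12 = 7.1 days at r = 0.091.
N(19.1) = 1.358544×10^7·e^(0.091×7.1) = 1.358544×10^7·e^0.6461 = 2.592217×10^7.

25922168 cells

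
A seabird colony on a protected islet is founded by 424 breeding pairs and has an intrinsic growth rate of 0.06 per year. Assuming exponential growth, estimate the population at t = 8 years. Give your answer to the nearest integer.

N(t) = N₀·e^(rt) = 424 × e^(0.06×8) = 424 × e^0.48.
e^0.48 ≈ 1.6161, so N ≈ 424 × 1.6161 = 685.216.

685 breeding pairs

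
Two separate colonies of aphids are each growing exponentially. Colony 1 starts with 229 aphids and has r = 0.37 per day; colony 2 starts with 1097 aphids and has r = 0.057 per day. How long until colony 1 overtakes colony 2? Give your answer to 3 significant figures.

5.01 days

Set 229·e^(0.37t) = 1097·e^(0.057t).
e^((0.37 − 0.057)t) = 1097/229 → e^(0.313·t) = 4.7904.
0.313·t = ln(4.7904) = 1.5666, so t = 1.5666/0.313 = 5.0052.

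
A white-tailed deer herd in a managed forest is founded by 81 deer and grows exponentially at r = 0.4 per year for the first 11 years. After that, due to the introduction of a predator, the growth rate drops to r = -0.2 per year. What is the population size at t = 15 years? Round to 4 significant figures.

Phase 1: N(11) = 81·e^(0.4×11) = 81·e^4.4 = 6597.52.
Phase 2 runs for 15 − 11 = 4 years at r = -0.2.
N(15) = 6597.52·e^(-0.2×4) = 6597.52·e^-0.8 = 2964.46.

2964 deer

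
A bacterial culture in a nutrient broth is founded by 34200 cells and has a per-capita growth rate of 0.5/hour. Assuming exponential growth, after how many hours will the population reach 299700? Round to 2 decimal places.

4.34 hours

Set N₀·e^(rt) = 299700: e^(0.5·t) = 299700/34200 = 8.7632.
0.5·t = ln(8.7632) = 2.1706, so t = 2.1706/0.5 = 4.3411.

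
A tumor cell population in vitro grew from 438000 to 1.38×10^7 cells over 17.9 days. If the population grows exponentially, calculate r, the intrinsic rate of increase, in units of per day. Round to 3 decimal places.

0.193 per day

From N(t) = N₀·e^(rt): e^(r·17.9) = 1.38×10^7/438000 = 31.507.
r·17.9 = ln(31.507) = 3.4502, so r = 3.4502/17.9 = 0.19275.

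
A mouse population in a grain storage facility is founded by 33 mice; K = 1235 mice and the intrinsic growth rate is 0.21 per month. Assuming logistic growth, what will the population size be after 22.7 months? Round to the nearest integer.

A = (K − N₀)/N₀ = (1235 − 33)/33 = 36.424.
N(t) = K/(1 + A·e^(−rt)) = 1235/(1 + 36.424×e^(−0.21×22.7)).
e^(−4.767) = 0.0085059; denominator = 1 + 36.424×0.0085059 = 1.3098.
N = 1235/1.3098 = 942.878.

943 mice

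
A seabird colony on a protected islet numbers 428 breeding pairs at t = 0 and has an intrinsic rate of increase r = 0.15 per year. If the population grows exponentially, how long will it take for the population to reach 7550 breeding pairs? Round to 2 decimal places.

Set N₀·e^(rt) = 7550: e^(0.15·t) = 7550/428 = 17.64.
0.15·t = ln(17.64) = 2.8702, so t = 2.8702/0.15 = 19.135.

19.13 years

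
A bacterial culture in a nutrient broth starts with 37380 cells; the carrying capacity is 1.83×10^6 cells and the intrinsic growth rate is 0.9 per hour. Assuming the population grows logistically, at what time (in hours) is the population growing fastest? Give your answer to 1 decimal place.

4.3 hours

Logistic growth is fastest at N = K/2 = 915000.
A = (K − N₀)/N₀ = 47.957. Set K/(1 + A·e^(−rt)) = K/2 → A·e^(−rt) = 1.
e^(−0.9t) = 1/47.957 = 0.0208522, so t = ln(47.957)/0.9 = 3.8703/0.9 = 4.3003.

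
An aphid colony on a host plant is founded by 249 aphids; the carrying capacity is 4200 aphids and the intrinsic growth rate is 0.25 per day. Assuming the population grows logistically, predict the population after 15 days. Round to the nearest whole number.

A = (K − N₀)/N₀ = (4200 − 249)/249 = 15.867.
N(t) = K/(1 + A·e^(−rt)) = 4200/(1 + 15.867×e^(−0.25×15)).
e^(−3.75) = 0.023518; denominator = 1 + 15.867×0.023518 = 1.3732.
N = 4200/1.3732 = 3058.62.

3059 aphids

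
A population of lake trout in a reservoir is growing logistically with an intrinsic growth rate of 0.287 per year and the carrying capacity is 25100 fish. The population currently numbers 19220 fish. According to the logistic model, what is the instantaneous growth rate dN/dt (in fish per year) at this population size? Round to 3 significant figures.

1290 fish per year

dN/dt = rN(1 − N/K) = 0.287 × 19220 × (1 − 19220/25100).
1 − 19220/25100 = 0.23426; dN/dt = 0.287 × 19220 × 0.23426 = 1292.2.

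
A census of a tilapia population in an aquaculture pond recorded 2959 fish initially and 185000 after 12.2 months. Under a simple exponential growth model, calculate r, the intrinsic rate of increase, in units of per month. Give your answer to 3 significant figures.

From N(t) = N₀·e^(rt): e^(r·12.2) = 185000/2959 = 62.521.
r·12.2 = ln(62.521) = 4.1355, so r = 4.1355/12.2 = 0.33898.

0.339 per month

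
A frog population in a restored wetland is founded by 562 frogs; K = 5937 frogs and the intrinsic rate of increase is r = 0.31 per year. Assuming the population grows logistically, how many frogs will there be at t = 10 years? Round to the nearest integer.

4149 frogs

A = (K − N₀)/N₀ = (5937 − 562)/562 = 9.5641.
N(t) = K/(1 + A·e^(−rt)) = 5937/(1 + 9.5641×e^(−0.31×10)).
e^(−3.1) = 0.045049; denominator = 1 + 9.5641×0.045049 = 1.4309.
N = 5937/1.4309 = 4149.27.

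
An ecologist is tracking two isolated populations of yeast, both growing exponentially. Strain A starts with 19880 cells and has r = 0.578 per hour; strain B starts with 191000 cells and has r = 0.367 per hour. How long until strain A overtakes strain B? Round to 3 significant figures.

10.7 hours

Set 19880·e^(0.578t) = 191000·e^(0.367t).
e^((0.578 − 0.367)t) = 191000/19880 → e^(0.211·t) = 9.6076.
0.211·t = ln(9.6076) = 2.2626, so t = 2.2626/0.211 = 10.723.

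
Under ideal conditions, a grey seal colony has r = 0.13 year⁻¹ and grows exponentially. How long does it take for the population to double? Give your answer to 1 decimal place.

Doubling time t_d = ln(2)/r = 0.6931/0.13 = 5.3319.

5.3 years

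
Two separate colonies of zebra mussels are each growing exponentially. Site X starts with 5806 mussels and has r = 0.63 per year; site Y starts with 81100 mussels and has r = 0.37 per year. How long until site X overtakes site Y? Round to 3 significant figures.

Set 5806·e^(0.63t) = 81100·e^(0.37t).
e^((0.63 − 0.37)t) = 81100/5806 → e^(0.26·t) = 13.968.
0.26·t = ln(13.968) = 2.6368, so t = 2.6368/0.26 = 10.142.

10.1 years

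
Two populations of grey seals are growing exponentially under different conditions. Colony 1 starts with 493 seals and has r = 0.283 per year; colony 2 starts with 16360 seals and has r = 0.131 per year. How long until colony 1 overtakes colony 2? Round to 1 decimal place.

23.0 years

Set 493·e^(0.283t) = 16360·e^(0.131t).
e^((0.283 − 0.131)t) = 16360/493 → e^(0.152·t) = 33.185.
0.152·t = ln(33.185) = 3.5021, so t = 3.5021/0.152 = 23.04.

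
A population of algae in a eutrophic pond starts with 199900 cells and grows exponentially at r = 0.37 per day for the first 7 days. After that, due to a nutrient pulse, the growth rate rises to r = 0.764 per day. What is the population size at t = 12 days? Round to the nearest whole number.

121517947 cells

Phase 1: N(7) = 199900·e^(0.37×7) = 199900·e^2.59 = 2.664621×10^6.
Phase 2 runs for 12 − 7 = 5 days at r = 0.764.
N(12) = 2.664621×10^6·e^(0.764×5) = 2.664621×10^6·e^3.82 = 1.215179×10^8.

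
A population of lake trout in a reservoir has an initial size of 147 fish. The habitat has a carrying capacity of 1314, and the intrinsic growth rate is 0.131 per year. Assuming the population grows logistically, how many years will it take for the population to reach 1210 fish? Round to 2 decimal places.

34.55 years

A = (K − N₀)/N₀ = (1314 − 147)/147 = 7.9388.
Solve 1314/(1 + 7.9388·e^(−0.131t)) = 1210: 1 + 7.9388·e^(−0.131t) = 1.086, so e^(−0.131t) = 0.0108267.
−0.131·t = ln(0.0108267) = -4.5257, so t = 4.5257/0.131 = 34.548.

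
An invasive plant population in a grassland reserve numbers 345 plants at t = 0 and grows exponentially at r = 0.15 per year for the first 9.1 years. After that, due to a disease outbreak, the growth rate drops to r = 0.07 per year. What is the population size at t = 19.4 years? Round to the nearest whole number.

2778 plants

Phase 1: N(9.1) = 345·e^(0.15×9.1) = 345·e^1.365 = 1350.92.
Phase 2 runs for 19.4 − 9.1 = 10.3 years at r = 0.07.
N(19.4) = 1350.92·e^(0.07×10.3) = 1350.92·e^0.721 = 2778.16.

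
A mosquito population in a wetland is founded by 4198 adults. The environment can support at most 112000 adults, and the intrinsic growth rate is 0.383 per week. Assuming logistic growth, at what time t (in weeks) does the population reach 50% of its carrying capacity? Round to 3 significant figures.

A = (K − N₀)/N₀ = (112000 − 4198)/4198 = 25.679.
Solve 112000/(1 + 25.679·e^(−0.383t)) = 56000: 1 + 25.679·e^(−0.383t) = 2, so e^(−0.383t) = 0.0389418.
−0.383·t = ln(0.0389418) = -3.2457, so t = 3.2457/0.383 = 8.4744.

8.47 weeks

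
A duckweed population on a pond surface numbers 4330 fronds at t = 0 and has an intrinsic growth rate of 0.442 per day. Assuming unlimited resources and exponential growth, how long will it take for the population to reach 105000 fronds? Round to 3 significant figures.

7.21 days

Set N₀·e^(rt) = 105000: e^(0.442·t) = 105000/4330 = 24.249.
0.442·t = ln(24.249) = 3.1884, so t = 3.1884/0.442 = 7.2136.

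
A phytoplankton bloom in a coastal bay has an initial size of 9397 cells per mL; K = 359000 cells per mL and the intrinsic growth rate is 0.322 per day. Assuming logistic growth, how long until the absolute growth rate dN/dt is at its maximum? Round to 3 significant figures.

Logistic growth is fastest at N = K/2 = 179500.
A = (K − N₀)/N₀ = 37.204. Set K/(1 + A·e^(−rt)) = K/2 → A·e^(−rt) = 1.
e^(−0.322t) = 1/37.204 = 0.0268791, so t = ln(37.204)/0.322 = 3.6164/0.322 = 11.231.

11.2 days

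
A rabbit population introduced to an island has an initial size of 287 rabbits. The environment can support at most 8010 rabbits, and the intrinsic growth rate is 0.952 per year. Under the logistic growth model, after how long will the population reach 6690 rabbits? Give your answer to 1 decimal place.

5.2 years

A = (K − N₀)/N₀ = (8010 − 287)/287 = 26.909.
Solve 8010/(1 + 26.909·e^(−0.952t)) = 6690: 1 + 26.909·e^(−0.952t) = 1.1973, so e^(−0.952t) = 0.00733236.
−0.952·t = ln(0.00733236) = -4.9155, so t = 4.9155/0.952 = 5.1633.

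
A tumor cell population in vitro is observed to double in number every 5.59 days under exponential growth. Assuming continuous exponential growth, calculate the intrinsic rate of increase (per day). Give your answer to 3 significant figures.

r = ln(2)/t_d = 0.6931/5.59 = 0.124.

0.124 per day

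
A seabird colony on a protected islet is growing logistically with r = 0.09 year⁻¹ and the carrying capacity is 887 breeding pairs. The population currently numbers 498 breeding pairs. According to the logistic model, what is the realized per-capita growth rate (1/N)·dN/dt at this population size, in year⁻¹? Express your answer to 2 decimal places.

0.04 per year

(1/N)·dN/dt = r(1 − N/K) = 0.09 × (1 − 498/887).
= 0.09 × 0.43856 = 0.03947.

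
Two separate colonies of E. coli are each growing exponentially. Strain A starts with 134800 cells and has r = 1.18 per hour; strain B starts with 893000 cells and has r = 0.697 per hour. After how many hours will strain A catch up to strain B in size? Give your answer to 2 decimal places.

Set 134800·e^(1.18t) = 893000·e^(0.697t).
e^((1.18 − 0.697)t) = 893000/134800 → e^(0.483·t) = 6.6246.
0.483·t = ln(6.6246) = 1.8908, so t = 1.8908/0.483 = 3.9147.

3.91 hours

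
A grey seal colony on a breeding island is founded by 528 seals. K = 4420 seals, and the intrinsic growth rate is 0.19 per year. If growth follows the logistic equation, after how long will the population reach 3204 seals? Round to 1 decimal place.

15.6 years

A = (K − N₀)/N₀ = (4420 − 528)/528 = 7.3712.
Solve 4420/(1 + 7.3712·e^(−0.19t)) = 3204: 1 + 7.3712·e^(−0.19t) = 1.3795, so e^(−0.19t) = 0.0514875.
−0.19·t = ln(0.0514875) = -2.9664, so t = 2.9664/0.19 = 15.613.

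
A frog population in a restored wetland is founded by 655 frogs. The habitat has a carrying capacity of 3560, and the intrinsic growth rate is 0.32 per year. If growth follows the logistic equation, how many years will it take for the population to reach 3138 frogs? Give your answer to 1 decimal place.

A = (K − N₀)/N₀ = (3560 − 655)/655 = 4.4351.
Solve 3560/(1 + 4.4351·e^(−0.32t)) = 3138: 1 + 4.4351·e^(−0.32t) = 1.1345, so e^(−0.32t) = 0.0303218.
−0.32·t = ln(0.0303218) = -3.4959, so t = 3.4959/0.32 = 10.925.

10.9 years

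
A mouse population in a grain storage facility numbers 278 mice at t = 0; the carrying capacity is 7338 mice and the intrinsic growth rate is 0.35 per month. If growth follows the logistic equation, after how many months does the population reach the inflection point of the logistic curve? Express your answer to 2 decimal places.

9.24 months

Logistic growth is fastest at N = K/2 = 3669.
A = (K − N₀)/N₀ = 25.396. Set K/(1 + A·e^(−rt)) = K/2 → A·e^(−rt) = 1.
e^(−0.35t) = 1/25.396 = 0.0393768, so t = ln(25.396)/0.35 = 3.2346/0.35 = 9.2417.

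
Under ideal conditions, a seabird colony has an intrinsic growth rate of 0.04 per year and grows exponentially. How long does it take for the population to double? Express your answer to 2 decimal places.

17.33 years

Doubling time t_d = ln(2)/r = 0.6931/0.04 = 17.329.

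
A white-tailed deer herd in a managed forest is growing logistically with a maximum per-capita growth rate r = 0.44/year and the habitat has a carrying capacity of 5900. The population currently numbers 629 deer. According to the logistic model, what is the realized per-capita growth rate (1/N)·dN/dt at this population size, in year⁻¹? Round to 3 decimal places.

0.393 per year

(1/N)·dN/dt = r(1 − N/K) = 0.44 × (1 − 629/5900).
= 0.44 × 0.89339 = 0.39309.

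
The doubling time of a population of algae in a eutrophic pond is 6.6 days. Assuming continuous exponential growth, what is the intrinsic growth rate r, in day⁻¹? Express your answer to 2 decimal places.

r = ln(2)/t_d = 0.6931/6.6 = 0.10502.

0.11 per day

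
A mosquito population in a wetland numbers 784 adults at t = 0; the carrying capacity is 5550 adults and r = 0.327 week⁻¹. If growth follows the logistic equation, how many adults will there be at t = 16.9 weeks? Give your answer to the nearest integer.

A = (K − N₀)/N₀ = (5550 − 784)/784 = 6.0791.
N(t) = K/(1 + A·e^(−rt)) = 5550/(1 + 6.0791×e^(−0.327×16.9)).
e^(−5.526) = 0.0039807; denominator = 1 + 6.0791×0.0039807 = 1.0242.
N = 5550/1.0242 = 5418.87.

5419 adults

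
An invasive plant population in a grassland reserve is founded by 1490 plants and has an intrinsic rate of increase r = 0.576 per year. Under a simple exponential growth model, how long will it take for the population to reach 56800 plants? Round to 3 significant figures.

Set N₀·e^(rt) = 56800: e^(0.576·t) = 56800/1490 = 38.121.
0.576·t = ln(38.121) = 3.6408, so t = 3.6408/0.576 = 6.3208.

6.32 years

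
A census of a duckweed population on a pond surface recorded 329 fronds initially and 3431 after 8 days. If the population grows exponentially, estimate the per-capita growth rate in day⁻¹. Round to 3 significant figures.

From N(t) = N₀·e^(rt): e^(r·8) = 3431/329 = 10.429.
r·8 = ln(10.429) = 2.3445, so r = 2.3445/8 = 0.29307.

0.293 per day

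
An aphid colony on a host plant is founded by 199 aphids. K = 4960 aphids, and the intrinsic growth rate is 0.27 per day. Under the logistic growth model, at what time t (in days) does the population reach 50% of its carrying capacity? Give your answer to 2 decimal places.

A = (K − N₀)/N₀ = (4960 − 199)/199 = 23.925.
Solve 4960/(1 + 23.925·e^(−0.27t)) = 2480: 1 + 23.925·e^(−0.27t) = 2, so e^(−0.27t) = 0.0417979.
−0.27·t = ln(0.0417979) = -3.1749, so t = 3.1749/0.27 = 11.759.

11.76 days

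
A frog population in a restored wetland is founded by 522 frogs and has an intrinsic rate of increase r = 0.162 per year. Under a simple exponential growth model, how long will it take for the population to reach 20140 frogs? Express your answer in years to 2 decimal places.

Set N₀·e^(rt) = 20140: e^(0.162·t) = 20140/522 = 38.582.
0.162·t = ln(38.582) = 3.6528, so t = 3.6528/0.162 = 22.548.

22.55 years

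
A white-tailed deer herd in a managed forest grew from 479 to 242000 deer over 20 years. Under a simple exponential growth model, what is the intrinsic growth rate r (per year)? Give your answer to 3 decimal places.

0.311 per year

From N(t) = N₀·e^(rt): e^(r·20) = 242000/479 = 505.22.
r·20 = ln(505.22) = 6.225, so r = 6.225/20 = 0.31125.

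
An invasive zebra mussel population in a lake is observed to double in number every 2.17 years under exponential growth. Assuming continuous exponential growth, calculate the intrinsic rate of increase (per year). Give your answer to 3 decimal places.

r = ln(2)/t_d = 0.6931/2.17 = 0.31942.

0.319 per year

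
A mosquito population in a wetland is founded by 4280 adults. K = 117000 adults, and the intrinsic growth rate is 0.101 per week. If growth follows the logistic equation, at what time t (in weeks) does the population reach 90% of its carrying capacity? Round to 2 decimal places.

A = (K − N₀)/N₀ = (117000 − 4280)/4280 = 26.336.
Solve 117000/(1 + 26.336·e^(−0.101t)) = 105300: 1 + 26.336·e^(−0.101t) = 1.1111, so e^(−0.101t) = 0.00421891.
−0.101·t = ln(0.00421891) = -5.4682, so t = 5.4682/0.101 = 54.14.

54.14 weeks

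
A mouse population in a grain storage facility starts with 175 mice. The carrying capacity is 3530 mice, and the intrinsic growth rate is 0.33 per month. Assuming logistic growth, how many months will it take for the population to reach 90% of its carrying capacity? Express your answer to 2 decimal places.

15.61 months

A = (K − N₀)/N₀ = (3530 − 175)/175 = 19.171.
Solve 3530/(1 + 19.171·e^(−0.33t)) = 3177: 1 + 19.171·e^(−0.33t) = 1.1111, so e^(−0.33t) = 0.00579566.
−0.33·t = ln(0.00579566) = -5.1506, so t = 5.1506/0.33 = 15.608.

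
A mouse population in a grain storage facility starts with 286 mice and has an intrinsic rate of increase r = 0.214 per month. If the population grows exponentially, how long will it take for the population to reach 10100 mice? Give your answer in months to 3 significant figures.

Set N₀·e^(rt) = 10100: e^(0.214·t) = 10100/286 = 35.315.
0.214·t = ln(35.315) = 3.5643, so t = 3.5643/0.214 = 16.656.

16.7 months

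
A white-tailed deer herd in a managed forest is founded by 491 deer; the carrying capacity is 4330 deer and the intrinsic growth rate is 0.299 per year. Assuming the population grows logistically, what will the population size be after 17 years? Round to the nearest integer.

4130 deer

A = (K − N₀)/N₀ = (4330 − 491)/491 = 7.8187.
N(t) = K/(1 + A·e^(−rt)) = 4330/(1 + 7.8187×e^(−0.299×17)).
e^(−5.083) = 0.0062013; denominator = 1 + 7.8187×0.0062013 = 1.0485.
N = 4330/1.0485 = 4129.76.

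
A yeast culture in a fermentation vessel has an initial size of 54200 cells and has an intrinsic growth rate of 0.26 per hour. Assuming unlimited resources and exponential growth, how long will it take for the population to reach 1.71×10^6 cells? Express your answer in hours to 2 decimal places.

13.28 hours

Set N₀·e^(rt) = 1.71×10^6: e^(0.26·t) = 1.71×10^6/54200 = 31.55.
0.26·t = ln(31.55) = 3.4516, so t = 3.4516/0.26 = 13.275.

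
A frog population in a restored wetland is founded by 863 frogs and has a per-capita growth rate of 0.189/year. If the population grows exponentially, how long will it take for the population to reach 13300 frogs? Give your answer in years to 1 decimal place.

Set N₀·e^(rt) = 13300: e^(0.189·t) = 13300/863 = 15.411.
0.189·t = ln(15.411) = 2.7351, so t = 2.7351/0.189 = 14.471.

14.5 years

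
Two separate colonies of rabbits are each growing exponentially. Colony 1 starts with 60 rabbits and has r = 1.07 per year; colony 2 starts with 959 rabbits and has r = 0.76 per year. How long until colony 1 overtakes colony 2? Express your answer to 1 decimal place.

8.9 years

Set 60·e^(1.07t) = 959·e^(0.76t).
e^((1.07 − 0.76)t) = 959/60 → e^(0.31·t) = 15.983.
0.31·t = ln(15.983) = 2.7715, so t = 2.7715/0.31 = 8.9405.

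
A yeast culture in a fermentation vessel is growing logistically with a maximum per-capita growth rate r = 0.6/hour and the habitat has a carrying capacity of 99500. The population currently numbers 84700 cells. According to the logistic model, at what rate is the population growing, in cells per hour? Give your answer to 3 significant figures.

7560 cells per hour

dN/dt = rN(1 − N/K) = 0.6 × 84700 × (1 − 84700/99500).
1 − 84700/99500 = 0.14874; dN/dt = 0.6 × 84700 × 0.14874 = 7559.2.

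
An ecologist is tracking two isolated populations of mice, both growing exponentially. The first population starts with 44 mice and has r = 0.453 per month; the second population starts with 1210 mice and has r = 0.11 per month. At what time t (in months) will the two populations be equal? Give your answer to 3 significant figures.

9.66 months

Set 44·e^(0.453t) = 1210·e^(0.11t).
e^((0.453 − 0.11)t) = 1210/44 → e^(0.343·t) = 27.5.
0.343·t = ln(27.5) = 3.3142, so t = 3.3142/0.343 = 9.6623.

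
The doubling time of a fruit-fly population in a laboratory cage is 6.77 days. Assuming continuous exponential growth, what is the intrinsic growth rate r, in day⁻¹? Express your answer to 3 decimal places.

0.102 per day

r = ln(2)/t_d = 0.6931/6.77 = 0.10239.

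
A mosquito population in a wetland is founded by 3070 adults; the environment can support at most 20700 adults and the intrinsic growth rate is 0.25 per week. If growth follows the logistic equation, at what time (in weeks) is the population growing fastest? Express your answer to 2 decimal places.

6.99 weeks

Logistic growth is fastest at N = K/2 = 10350.
A = (K − N₀)/N₀ = 5.7427. Set K/(1 + A·e^(−rt)) = K/2 → A·e^(−rt) = 1.
e^(−0.25t) = 1/5.7427 = 0.174135, so t = ln(5.7427)/0.25 = 1.7479/0.25 = 6.9917.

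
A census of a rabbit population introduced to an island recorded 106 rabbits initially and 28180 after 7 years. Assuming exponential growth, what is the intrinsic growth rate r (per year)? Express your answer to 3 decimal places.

From N(t) = N₀·e^(rt): e^(r·7) = 28180/106 = 265.85.
r·7 = ln(265.85) = 5.5829, so r = 5.5829/7 = 0.79756.

0.798 per year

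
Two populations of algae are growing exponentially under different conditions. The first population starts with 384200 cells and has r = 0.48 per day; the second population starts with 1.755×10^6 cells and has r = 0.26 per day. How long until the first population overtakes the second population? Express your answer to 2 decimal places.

Set 384200·e^(0.48t) = 1.755×10^6·e^(0.26t).
e^((0.48 − 0.26)t) = 1.755×10^6/384200 → e^(0.22·t) = 4.5679.
0.22·t = ln(4.5679) = 1.5191, so t = 1.5191/0.22 = 6.9048.

6.90 days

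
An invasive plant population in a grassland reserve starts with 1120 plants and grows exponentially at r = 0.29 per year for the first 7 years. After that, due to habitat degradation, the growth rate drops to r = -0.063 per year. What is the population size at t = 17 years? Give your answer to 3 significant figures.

Phase 1: N(7) = 1120·e^(0.29×7) = 1120·e^2.03 = 8527.78.
Phase 2 runs for 17 − 7 = 10 years at r = -0.063.
N(17) = 8527.78·e^(-0.063×10) = 8527.78·e^-0.63 = 4541.82.

4540 plants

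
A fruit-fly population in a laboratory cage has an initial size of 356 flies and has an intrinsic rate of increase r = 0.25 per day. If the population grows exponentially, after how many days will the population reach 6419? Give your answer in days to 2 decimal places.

11.57 days

Set N₀·e^(rt) = 6419: e^(0.25·t) = 6419/356 = 18.031.
0.25·t = ln(18.031) = 2.8921, so t = 2.8921/0.25 = 11.568.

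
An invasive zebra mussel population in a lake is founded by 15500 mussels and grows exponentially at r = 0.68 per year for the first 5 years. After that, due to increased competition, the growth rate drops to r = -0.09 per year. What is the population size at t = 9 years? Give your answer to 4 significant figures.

Phase 1: N(5) = 15500·e^(0.68×5) = 15500·e^3.4 = 464444.
Phase 2 runs for 9 − 5 = 4 years at r = -0.09.
N(9) = 464444·e^(-0.09×4) = 464444·e^-0.36 = 324031.

324000 mussels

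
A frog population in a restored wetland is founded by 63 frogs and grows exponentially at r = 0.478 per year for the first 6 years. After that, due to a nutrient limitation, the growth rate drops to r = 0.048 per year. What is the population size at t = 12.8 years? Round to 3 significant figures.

1540 frogs

Phase 1: N(6) = 63·e^(0.478×6) = 63·e^2.868 = 1108.91.
Phase 2 runs for 12.8 − 6 = 6.8 years at r = 0.048.
N(12.8) = 1108.91·e^(0.048×6.8) = 1108.91·e^0.3264 = 1536.92.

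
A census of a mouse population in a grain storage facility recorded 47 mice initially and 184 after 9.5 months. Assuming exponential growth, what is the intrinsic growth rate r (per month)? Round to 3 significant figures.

From N(t) = N₀·e^(rt): e^(r·9.5) = 184/47 = 3.9149.
r·9.5 = ln(3.9149) = 1.3648, so r = 1.3648/9.5 = 0.14366.

0.144 per month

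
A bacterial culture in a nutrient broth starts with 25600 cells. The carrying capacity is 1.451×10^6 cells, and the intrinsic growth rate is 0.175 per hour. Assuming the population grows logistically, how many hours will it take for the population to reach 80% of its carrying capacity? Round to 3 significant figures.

30.9 hours

A = (K − N₀)/N₀ = (1.451×10^6 − 25600)/25600 = 55.68.
Solve 1.451×10^6/(1 + 55.68·e^(−0.175t)) = 1.1608×10^6: 1 + 55.68·e^(−0.175t) = 1.25, so e^(−0.175t) = 0.00448997.
−0.175·t = ln(0.00448997) = -5.4059, so t = 5.4059/0.175 = 30.891.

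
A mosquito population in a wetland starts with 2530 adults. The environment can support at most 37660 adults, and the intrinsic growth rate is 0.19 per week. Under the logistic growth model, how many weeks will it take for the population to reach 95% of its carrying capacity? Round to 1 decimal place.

29.3 weeks

A = (K − N₀)/N₀ = (37660 − 2530)/2530 = 13.885.
Solve 37660/(1 + 13.885·e^(−0.19t)) = 35777: 1 + 13.885·e^(−0.19t) = 1.0526, so e^(−0.19t) = 0.00379043.
−0.19·t = ln(0.00379043) = -5.5753, so t = 5.5753/0.19 = 29.344.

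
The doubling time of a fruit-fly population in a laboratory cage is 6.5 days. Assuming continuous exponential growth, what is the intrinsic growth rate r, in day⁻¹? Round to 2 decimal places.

r = ln(2)/t_d = 0.6931/6.5 = 0.10664.

0.11 per day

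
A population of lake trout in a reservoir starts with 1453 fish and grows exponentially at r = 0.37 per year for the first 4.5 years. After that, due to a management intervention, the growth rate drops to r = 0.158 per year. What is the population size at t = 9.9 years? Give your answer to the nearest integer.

18026 fish

Phase 1: N(4.5) = 1453·e^(0.37×4.5) = 1453·e^1.665 = 7680.08.
Phase 2 runs for 9.9 − 4.5 = 5.4 years at r = 0.158.
N(9.9) = 7680.08·e^(0.158×5.4) = 7680.08·e^0.8532 = 18026.3.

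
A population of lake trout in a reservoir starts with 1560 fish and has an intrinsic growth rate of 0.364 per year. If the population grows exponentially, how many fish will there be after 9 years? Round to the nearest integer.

N(t) = N₀·e^(rt) = 1560 × e^(0.364×9) = 1560 × e^3.276.
e^3.276 ≈ 26.47, so N ≈ 1560 × 26.47 = 41292.7.

41293 fish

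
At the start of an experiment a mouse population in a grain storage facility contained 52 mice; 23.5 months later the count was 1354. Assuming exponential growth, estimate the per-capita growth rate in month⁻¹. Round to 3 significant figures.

0.139 per month

From N(t) = N₀·e^(rt): e^(r·23.5) = 1354/52 = 26.038.
r·23.5 = ln(26.038) = 3.2596, so r = 3.2596/23.5 = 0.13871.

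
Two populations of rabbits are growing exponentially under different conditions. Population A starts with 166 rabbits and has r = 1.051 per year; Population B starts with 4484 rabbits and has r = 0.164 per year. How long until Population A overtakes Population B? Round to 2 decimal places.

3.72 years

Set 166·e^(1.051t) = 4484·e^(0.164t).
e^((1.051 − 0.164)t) = 4484/166 → e^(0.887·t) = 27.012.
0.887·t = ln(27.012) = 3.2963, so t = 3.2963/0.887 = 3.7162.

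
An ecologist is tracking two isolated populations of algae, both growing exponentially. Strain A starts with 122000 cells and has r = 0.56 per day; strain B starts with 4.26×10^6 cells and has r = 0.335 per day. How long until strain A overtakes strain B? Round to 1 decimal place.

Set 122000·e^(0.56t) = 4.26×10^6·e^(0.335t).
e^((0.56 − 0.335)t) = 4.26×10^6/122000 → e^(0.225·t) = 34.918.
0.225·t = ln(34.918) = 3.553, so t = 3.553/0.225 = 15.791.

15.8 days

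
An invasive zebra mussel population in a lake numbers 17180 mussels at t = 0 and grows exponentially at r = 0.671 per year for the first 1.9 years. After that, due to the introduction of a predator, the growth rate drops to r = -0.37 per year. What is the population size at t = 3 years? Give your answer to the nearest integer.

40921 mussels

Phase 1: N(1.9) = 17180·e^(0.671×1.9) = 17180·e^1.275 = 61475.9.
Phase 2 runs for 3 − 1.9 = 1.1 years at r = -0.37.
N(3) = 61475.9·e^(-0.37×1.1) = 61475.9·e^-0.407 = 40921.1.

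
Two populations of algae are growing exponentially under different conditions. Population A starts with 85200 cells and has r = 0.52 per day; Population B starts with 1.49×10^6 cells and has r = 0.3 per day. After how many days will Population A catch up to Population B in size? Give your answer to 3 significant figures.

13.0 days

Set 85200·e^(0.52t) = 1.49×10^6·e^(0.3t).
e^((0.52 − 0.3)t) = 1.49×10^6/85200 → e^(0.22·t) = 17.488.
0.22·t = ln(17.488) = 2.8615, so t = 2.8615/0.22 = 13.007.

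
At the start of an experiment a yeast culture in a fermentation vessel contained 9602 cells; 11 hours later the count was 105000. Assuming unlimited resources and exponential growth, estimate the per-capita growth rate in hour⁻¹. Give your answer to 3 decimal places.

0.217 per hour

From N(t) = N₀·e^(rt): e^(r·11) = 105000/9602 = 10.935.
r·11 = ln(10.935) = 2.392, so r = 2.392/11 = 0.21745.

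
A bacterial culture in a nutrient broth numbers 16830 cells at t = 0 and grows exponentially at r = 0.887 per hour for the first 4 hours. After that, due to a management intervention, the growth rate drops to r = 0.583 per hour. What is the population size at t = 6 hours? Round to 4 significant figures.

1876000 cells

Phase 1: N(4) = 16830·e^(0.887×4) = 16830·e^3.548 = 584737.
Phase 2 runs for 6 − 4 = 2 hours at r = 0.583.
N(6) = 584737·e^(0.583×2) = 584737·e^1.166 = 1.876499×10^6.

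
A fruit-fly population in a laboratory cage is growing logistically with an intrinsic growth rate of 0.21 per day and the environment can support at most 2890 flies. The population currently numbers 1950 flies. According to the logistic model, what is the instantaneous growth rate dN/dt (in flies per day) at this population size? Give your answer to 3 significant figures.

dN/dt = rN(1 − N/K) = 0.21 × 1950 × (1 − 1950/2890).
1 − 1950/2890 = 0.32526; dN/dt = 0.21 × 1950 × 0.32526 = 133.19.

133 flies per day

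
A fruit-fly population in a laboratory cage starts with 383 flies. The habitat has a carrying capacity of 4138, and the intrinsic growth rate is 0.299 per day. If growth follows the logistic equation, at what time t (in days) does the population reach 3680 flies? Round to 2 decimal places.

A = (K − N₀)/N₀ = (4138 − 383)/383 = 9.8042.
Solve 4138/(1 + 9.8042·e^(−0.299t)) = 3680: 1 + 9.8042·e^(−0.299t) = 1.1245, so e^(−0.299t) = 0.0126942.
−0.299·t = ln(0.0126942) = -4.3666, so t = 4.3666/0.299 = 14.604.

14.60 days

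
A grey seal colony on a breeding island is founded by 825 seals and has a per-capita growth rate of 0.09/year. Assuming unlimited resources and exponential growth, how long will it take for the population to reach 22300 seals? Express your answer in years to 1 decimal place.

Set N₀·e^(rt) = 22300: e^(0.09·t) = 22300/825 = 27.03.
0.09·t = ln(27.03) = 3.297, so t = 3.297/0.09 = 36.633.

36.6 years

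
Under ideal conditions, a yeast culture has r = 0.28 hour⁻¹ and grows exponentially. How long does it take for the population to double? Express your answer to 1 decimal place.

2.5 hours

Doubling time t_d = ln(2)/r = 0.6931/0.28 = 2.4755.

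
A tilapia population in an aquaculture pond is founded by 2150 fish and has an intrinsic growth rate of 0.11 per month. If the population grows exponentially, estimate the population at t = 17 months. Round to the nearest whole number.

N(t) = N₀·e^(rt) = 2150 × e^(0.11×17) = 2150 × e^1.87.
e^1.87 ≈ 6.4883, so N ≈ 2150 × 6.4883 = 13949.8.

13950 fish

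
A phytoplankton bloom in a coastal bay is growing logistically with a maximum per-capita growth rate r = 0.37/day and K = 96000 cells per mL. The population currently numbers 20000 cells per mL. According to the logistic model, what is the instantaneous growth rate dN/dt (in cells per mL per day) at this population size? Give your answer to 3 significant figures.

5860 cells per mL per day

dN/dt = rN(1 − N/K) = 0.37 × 20000 × (1 − 20000/96000).
1 − 20000/96000 = 0.79167; dN/dt = 0.37 × 20000 × 0.79167 = 5858.3.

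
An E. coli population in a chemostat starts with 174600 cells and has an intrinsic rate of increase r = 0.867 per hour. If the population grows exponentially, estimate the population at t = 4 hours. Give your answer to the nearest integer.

5599864 cells

N(t) = N₀·e^(rt) = 174600 × e^(0.867×4) = 174600 × e^3.468.
e^3.468 ≈ 32.073, so N ≈ 174600 × 32.073 = 5.599864×10^6.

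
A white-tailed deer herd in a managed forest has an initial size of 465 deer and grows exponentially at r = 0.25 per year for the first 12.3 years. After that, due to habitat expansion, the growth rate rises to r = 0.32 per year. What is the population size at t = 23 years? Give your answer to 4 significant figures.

Phase 1: N(12.3) = 465·e^(0.25×12.3) = 465·e^3.075 = 10067.2.
Phase 2 runs for 23 − 12.3 = 10.7 years at r = 0.32.
N(23) = 10067.2·e^(0.32×10.7) = 10067.2·e^3.424 = 308982.

309000 deer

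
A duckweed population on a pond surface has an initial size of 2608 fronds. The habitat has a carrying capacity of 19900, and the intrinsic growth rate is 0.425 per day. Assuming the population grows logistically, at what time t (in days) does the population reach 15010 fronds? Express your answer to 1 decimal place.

7.1 days

A = (K − N₀)/N₀ = (19900 − 2608)/2608 = 6.6304.
Solve 19900/(1 + 6.6304·e^(−0.425t)) = 15010: 1 + 6.6304·e^(−0.425t) = 1.3258, so e^(−0.425t) = 0.049135.
−0.425·t = ln(0.049135) = -3.0132, so t = 3.0132/0.425 = 7.0898.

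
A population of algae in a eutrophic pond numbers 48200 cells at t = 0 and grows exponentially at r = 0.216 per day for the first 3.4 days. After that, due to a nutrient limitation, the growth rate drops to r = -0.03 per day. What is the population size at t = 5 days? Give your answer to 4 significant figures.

95750 cells

Phase 1: N(3.4) = 48200·e^(0.216×3.4) = 48200·e^0.7344 = 100460.
Phase 2 runs for 5 − 3.4 = 1.6 days at r = -0.03.
N(5) = 100460·e^(-0.03×1.6) = 100460·e^-0.048 = 95751.8.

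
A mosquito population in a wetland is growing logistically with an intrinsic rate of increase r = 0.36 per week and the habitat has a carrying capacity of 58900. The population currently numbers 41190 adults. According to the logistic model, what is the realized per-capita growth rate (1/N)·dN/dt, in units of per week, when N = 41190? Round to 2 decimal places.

(1/N)·dN/dt = r(1 − N/K) = 0.36 × (1 − 41190/58900).
= 0.36 × 0.30068 = 0.10824.

0.11 per week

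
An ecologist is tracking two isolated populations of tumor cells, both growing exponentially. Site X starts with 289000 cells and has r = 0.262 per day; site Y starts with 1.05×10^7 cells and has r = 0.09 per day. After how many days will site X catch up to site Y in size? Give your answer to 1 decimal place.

20.9 days

Set 289000·e^(0.262t) = 1.05×10^7·e^(0.09t).
e^((0.262 − 0.09)t) = 1.05×10^7/289000 → e^(0.172·t) = 36.332.
0.172·t = ln(36.332) = 3.5927, so t = 3.5927/0.172 = 20.888.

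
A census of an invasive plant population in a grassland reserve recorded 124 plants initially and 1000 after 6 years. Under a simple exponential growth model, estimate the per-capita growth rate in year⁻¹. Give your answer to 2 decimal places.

0.35 per year

From N(t) = N₀·e^(rt): e^(r·6) = 1000/124 = 8.0645.
r·6 = ln(8.0645) = 2.0875, so r = 2.0875/6 = 0.34791.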